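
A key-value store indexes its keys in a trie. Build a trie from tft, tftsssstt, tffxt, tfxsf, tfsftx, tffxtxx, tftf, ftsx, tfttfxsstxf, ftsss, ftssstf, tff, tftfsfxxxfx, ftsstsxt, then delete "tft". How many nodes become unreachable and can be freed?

0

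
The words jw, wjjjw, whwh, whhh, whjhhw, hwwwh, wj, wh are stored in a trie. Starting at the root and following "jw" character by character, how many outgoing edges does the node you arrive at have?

0

The children of the "jw" node are the distinct next characters among strings starting with "jw".
No stored string extends past "jw".
That node has 0 child edges.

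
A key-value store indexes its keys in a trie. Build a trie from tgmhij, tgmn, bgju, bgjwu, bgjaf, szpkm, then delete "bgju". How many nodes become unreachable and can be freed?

1

Walk "bgju" from the leaf back toward the root, removing each node that no remaining word uses.
The suffix "u" (1 node) is used only by "bgju"; the node for "bgj" still has the child "w", so pruning stops there.
Nodes removed: 1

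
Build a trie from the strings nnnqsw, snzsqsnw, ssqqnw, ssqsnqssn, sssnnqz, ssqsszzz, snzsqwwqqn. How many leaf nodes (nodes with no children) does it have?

7

A leaf is a node with no children — equivalently, the end of a word that is not a proper prefix of any other stored word.
Those words: "nnnqsw", "snzsqsnw", "snzsqwwqqn", "ssqqnw", "ssqsnqssn", "ssqsszzz", "sssnnqz"
Leaf count: 7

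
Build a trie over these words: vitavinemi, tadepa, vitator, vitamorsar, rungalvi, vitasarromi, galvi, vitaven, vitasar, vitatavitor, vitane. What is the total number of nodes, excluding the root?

55

For each word, the new-node count is its length minus the longest prefix already in the trie:
  "vitavinemi" → 10 new (v, i, t, a, v, i, n, e, m, i)
  "tadepa" → 6 new (t, a, d, e, p, a)
  "vitator" → prefix "vita" already present; 3 new (t, o, r)
  "vitamorsar" → prefix "vita" already present; 6 new (m, o, r, s, a, r)
  "rungalvi" → 8 new (r, u, n, g, a, l, v, i)
  "vitasarromi" → prefix "vita" already present; 7 new (s, a, r, r, o, m, i)
  "galvi" → 5 new (g, a, l, v, i)
  "vitaven" → prefix "vitav" already present; 2 new (e, n)
  "vitasar" → prefix "vitasar" already present; 0 new (none)
  "vitatavitor" → prefix "vitat" already present; 6 new (a, v, i, t, o, r)
  "vitane" → prefix "vita" already present; 2 new (n, e)
Total nodes = 10 + 6 + 3 + 6 + 8 + 7 + 5 + 2 + 0 + 6 + 2 = 55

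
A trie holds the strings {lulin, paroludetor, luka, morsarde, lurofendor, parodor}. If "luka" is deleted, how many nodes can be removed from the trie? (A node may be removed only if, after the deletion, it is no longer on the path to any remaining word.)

2

A node on "luka"'s path can go only if nothing else ends at it or branches off below it.
The suffix "ka" (2 nodes) is used only by "luka"; the node for "lu" still has the child "l", so pruning stops there.
Nodes removed: 2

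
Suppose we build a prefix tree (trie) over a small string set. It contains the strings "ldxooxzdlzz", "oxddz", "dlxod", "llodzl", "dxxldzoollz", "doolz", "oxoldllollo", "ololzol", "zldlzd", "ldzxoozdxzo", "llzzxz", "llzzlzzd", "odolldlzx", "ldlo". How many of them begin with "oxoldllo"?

1

Filter for entries beginning with "oxoldllo":
Words under "oxoldllo": oxoldllollo
Count: 1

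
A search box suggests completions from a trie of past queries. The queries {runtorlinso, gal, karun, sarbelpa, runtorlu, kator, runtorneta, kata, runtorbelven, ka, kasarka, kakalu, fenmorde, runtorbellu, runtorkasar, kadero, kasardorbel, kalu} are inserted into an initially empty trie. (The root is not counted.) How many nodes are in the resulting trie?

78

Trace insertions, counting only characters that open a new branch:
  "runtorlinso" → 11 new (r, u, n, t, o, r, l, i, n, s, o)
  "gal" → 3 new (g, a, l)
  "karun" → 5 new (k, a, r, u, n)
  "sarbelpa" → 8 new (s, a, r, b, e, l, p, a)
  "runtorlu" → prefix "runtorl" already present; 1 new (u)
  "kator" → prefix "ka" already present; 3 new (t, o, r)
  "runtorneta" → prefix "runtor" already present; 4 new (n, e, t, a)
  "kata" → prefix "kat" already present; 1 new (a)
  "runtorbelven" → prefix "runtor" already present; 6 new (b, e, l, v, e, n)
  "ka" → prefix "ka" already present; 0 new (none)
  "kasarka" → prefix "ka" already present; 5 new (s, a, r, k, a)
  "kakalu" → prefix "ka" already present; 4 new (k, a, l, u)
  "fenmorde" → 8 new (f, e, n, m, o, r, d, e)
  "runtorbellu" → prefix "runtorbel" already present; 2 new (l, u)
  "runtorkasar" → prefix "runtor" already present; 5 new (k, a, s, a, r)
  "kadero" → prefix "ka" already present; 4 new (d, e, r, o)
  "kasardorbel" → prefix "kasar" already present; 6 new (d, o, r, b, e, l)
  "kalu" → prefix "ka" already present; 2 new (l, u)
Total nodes = 11 + 3 + 5 + 8 + 1 + 3 + 4 + 1 + 6 + 0 + 5 + 4 + 8 + 2 + 5 + 4 + 6 + 2 = 78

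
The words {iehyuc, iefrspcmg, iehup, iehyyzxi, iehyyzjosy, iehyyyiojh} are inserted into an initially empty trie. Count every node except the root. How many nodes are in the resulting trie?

28

For each word, the new-node count is its length minus the longest prefix already in the trie:
  "iehyuc" → 6 new (i, e, h, y, u, c)
  "iefrspcmg" → prefix "ie" already present; 7 new (f, r, s, p, c, m, g)
  "iehup" → prefix "ieh" already present; 2 new (u, p)
  "iehyyzxi" → prefix "iehy" already present; 4 new (y, z, x, i)
  "iehyyzjosy" → prefix "iehyyz" already present; 4 new (j, o, s, y)
  "iehyyyiojh" → prefix "iehyy" already present; 5 new (y, i, o, j, h)
Total nodes = 6 + 7 + 2 + 4 + 4 + 5 = 28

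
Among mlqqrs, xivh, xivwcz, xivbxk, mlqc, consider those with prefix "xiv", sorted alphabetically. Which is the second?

Words with prefix "xiv", in lexicographic order: "xivbxk", "xivh", "xivwcz"
Position 2: xivh

xivh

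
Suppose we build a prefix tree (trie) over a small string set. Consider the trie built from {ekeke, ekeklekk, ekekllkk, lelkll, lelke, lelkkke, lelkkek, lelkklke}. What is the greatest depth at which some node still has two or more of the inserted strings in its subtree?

5

Look for the deepest trie node that still has at least two words in its subtree.
"ekeklekk" and "ekekllkk" agree on "ekekl" (5 characters) before diverging; nothing deeper is shared.
Longest shared-prefix length: 5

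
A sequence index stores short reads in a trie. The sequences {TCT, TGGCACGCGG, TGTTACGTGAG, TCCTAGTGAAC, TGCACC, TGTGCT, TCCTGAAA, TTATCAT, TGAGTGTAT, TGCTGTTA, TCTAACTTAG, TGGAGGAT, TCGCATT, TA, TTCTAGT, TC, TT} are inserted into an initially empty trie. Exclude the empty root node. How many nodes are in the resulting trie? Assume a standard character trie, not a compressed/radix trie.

82

Trace insertions, counting only characters that open a new branch:
  "TCT" → 3 new (T, C, T)
  "TGGCACGCGG" → prefix "T" already present; 9 new (G, G, C, A, C, G, C, G, G)
  "TGTTACGTGAG" → prefix "TG" already present; 9 new (T, T, A, C, G, T, G, A, G)
  "TCCTAGTGAAC" → prefix "TC" already present; 9 new (C, T, A, G, T, G, A, A, C)
  "TGCACC" → prefix "TG" already present; 4 new (C, A, C, C)
  "TGTGCT" → prefix "TGT" already present; 3 new (G, C, T)
  "TCCTGAAA" → prefix "TCCT" already present; 4 new (G, A, A, A)
  "TTATCAT" → prefix "T" already present; 6 new (T, A, T, C, A, T)
  "TGAGTGTAT" → prefix "TG" already present; 7 new (A, G, T, G, T, A, T)
  "TGCTGTTA" → prefix "TGC" already present; 5 new (T, G, T, T, A)
  "TCTAACTTAG" → prefix "TCT" already present; 7 new (A, A, C, T, T, A, G)
  "TGGAGGAT" → prefix "TGG" already present; 5 new (A, G, G, A, T)
  "TCGCATT" → prefix "TC" already present; 5 new (G, C, A, T, T)
  "TA" → prefix "T" already present; 1 new (A)
  "TTCTAGT" → prefix "TT" already present; 5 new (C, T, A, G, T)
  "TC" → prefix "TC" already present; 0 new (none)
  "TT" → prefix "TT" already present; 0 new (none)
Total nodes = 3 + 9 + 9 + 9 + 4 + 3 + 4 + 6 + 7 + 5 + 7 + 5 + 5 + 1 + 5 + 0 + 0 = 82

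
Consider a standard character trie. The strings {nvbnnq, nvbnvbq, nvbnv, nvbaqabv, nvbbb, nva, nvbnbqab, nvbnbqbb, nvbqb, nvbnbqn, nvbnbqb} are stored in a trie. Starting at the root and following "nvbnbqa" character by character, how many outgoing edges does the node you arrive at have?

The children of the "nvbnbqa" node are the distinct next characters among strings starting with "nvbnbqa".
Characters that immediately follow "nvbnbqa" among the stored strings: {b}.
That node has 1 child edge.

1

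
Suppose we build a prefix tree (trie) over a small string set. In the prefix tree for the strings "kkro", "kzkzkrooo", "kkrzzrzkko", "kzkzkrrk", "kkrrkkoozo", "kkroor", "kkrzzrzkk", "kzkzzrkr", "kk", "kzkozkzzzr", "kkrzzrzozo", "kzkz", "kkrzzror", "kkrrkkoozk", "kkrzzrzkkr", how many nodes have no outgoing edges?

11

A leaf is a node with no children — equivalently, the end of a word that is not a proper prefix of any other stored word.
Those words: "kkroor", "kkrrkkoozk", "kkrrkkoozo", "kkrzzror", "kkrzzrzkko", "kkrzzrzkkr", "kkrzzrzozo", "kzkozkzzzr", "kzkzkrooo", "kzkzkrrk", "kzkzzrkr"
Leaf count: 11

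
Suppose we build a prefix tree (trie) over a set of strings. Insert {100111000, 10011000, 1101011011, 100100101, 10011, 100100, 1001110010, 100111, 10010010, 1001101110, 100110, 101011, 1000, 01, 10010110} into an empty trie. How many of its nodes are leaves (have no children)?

Leaves are exactly the stored words that no other stored word extends.
Those words: "01", "1000", "100100101", "10010110", "10011000", "1001101110", "100111000", "1001110010", "101011", "1101011011"
Leaf count: 10

10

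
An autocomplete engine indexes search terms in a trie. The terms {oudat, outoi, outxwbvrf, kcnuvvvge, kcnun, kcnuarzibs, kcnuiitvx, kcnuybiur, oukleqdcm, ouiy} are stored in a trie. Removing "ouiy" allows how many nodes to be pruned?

2

Walk "ouiy" from the leaf back toward the root, removing each node that no remaining word uses.
The suffix "iy" (2 nodes) is used only by "ouiy"; the node for "ou" still has the child "d", so pruning stops there.
Nodes removed: 2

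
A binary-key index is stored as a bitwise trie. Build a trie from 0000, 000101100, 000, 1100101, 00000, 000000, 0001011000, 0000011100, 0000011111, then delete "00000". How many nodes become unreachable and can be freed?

Walk "00000" from the leaf back toward the root, removing each node that no remaining word uses.
Every node on "00000" is still needed (e.g. by "000000"), so nothing is freed.
Nodes removed: 0

0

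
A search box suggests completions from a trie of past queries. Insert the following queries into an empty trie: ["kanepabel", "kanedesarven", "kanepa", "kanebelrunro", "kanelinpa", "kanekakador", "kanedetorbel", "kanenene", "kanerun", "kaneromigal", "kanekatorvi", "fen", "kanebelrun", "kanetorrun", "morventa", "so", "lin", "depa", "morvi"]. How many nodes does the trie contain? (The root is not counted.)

Trace insertions, counting only characters that open a new branch:
  "kanepabel" → 9 new (k, a, n, e, p, a, b, e, l)
  "kanedesarven" → prefix "kane" already present; 8 new (d, e, s, a, r, v, e, n)
  "kanepa" → prefix "kanepa" already present; 0 new (none)
  "kanebelrunro" → prefix "kane" already present; 8 new (b, e, l, r, u, n, r, o)
  "kanelinpa" → prefix "kane" already present; 5 new (l, i, n, p, a)
  "kanekakador" → prefix "kane" already present; 7 new (k, a, k, a, d, o, r)
  "kanedetorbel" → prefix "kanede" already present; 6 new (t, o, r, b, e, l)
  "kanenene" → prefix "kane" already present; 4 new (n, e, n, e)
  "kanerun" → prefix "kane" already present; 3 new (r, u, n)
  "kaneromigal" → prefix "kaner" already present; 6 new (o, m, i, g, a, l)
  "kanekatorvi" → prefix "kaneka" already present; 5 new (t, o, r, v, i)
  "fen" → 3 new (f, e, n)
  "kanebelrun" → prefix "kanebelrun" already present; 0 new (none)
  "kanetorrun" → prefix "kane" already present; 6 new (t, o, r, r, u, n)
  "morventa" → 8 new (m, o, r, v, e, n, t, a)
  "so" → 2 new (s, o)
  "lin" → 3 new (l, i, n)
  "depa" → 4 new (d, e, p, a)
  "morvi" → prefix "morv" already present; 1 new (i)
Total nodes = 9 + 8 + 0 + 8 + 5 + 7 + 6 + 4 + 3 + 6 + 5 + 3 + 0 + 6 + 8 + 2 + 3 + 4 + 1 = 88

88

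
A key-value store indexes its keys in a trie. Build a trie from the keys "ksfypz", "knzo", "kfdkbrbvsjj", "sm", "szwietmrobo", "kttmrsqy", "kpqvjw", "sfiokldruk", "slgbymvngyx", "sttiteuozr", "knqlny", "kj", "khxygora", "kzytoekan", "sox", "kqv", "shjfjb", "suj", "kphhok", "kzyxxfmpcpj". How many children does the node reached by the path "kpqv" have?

The children of the "kpqv" node are the distinct next characters among strings starting with "kpqv".
Characters that immediately follow "kpqv" among the stored strings: {j}.
That node has 1 child edge.

1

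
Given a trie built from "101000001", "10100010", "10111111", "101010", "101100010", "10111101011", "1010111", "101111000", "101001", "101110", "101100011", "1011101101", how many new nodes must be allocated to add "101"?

0

"101" is already a full path in the trie; only an end-marker is added.
No new nodes are needed: 0.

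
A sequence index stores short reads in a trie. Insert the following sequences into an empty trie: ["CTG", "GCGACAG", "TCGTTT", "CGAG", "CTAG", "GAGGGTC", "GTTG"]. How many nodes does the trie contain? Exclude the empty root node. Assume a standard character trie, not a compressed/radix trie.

30

Count nodes per top-level branch (shared prefixes stored once):
  'C'-branch (CGAG, CTAG, CTG): 8 nodes
  'G'-branch (GAGGGTC, GCGACAG, GTTG): 16 nodes
  'T'-branch (TCGTTT): 6 nodes
Sum: 30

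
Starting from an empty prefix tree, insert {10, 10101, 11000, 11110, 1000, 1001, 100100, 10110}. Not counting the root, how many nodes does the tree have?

19

Trie structure (* marks end of a word):
(root)
└─ 1
   ├─ 0 *
   │  ├─ 0
   │  │  ├─ 0 *
   │  │  └─ 1 *
   │  │     └─ 0
   │  │        └─ 0 *
   │  └─ 1
   │     ├─ 0
   │     │  └─ 1 *
   │     └─ 1
   │        └─ 0 *
   └─ 1
      ├─ 0
      │  └─ 0
      │     └─ 0 *
      └─ 1
         └─ 1
            └─ 0 *
Counting every labelled node above: 19.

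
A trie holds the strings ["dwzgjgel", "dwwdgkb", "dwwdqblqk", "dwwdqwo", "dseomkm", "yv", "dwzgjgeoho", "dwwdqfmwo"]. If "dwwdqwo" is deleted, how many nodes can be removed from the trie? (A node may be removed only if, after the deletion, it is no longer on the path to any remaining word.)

After clearing the end-marker at "dwwdqwo", prune upward until reaching a node still needed by another word.
The suffix "wo" (2 nodes) is used only by "dwwdqwo"; the node for "dwwdq" still has the child "b", so pruning stops there.
Nodes removed: 2

2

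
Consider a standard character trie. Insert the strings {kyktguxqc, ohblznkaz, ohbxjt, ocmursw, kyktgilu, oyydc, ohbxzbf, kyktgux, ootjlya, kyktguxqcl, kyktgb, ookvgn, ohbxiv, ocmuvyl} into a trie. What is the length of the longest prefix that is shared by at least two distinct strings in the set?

Equivalently: take the maximum, over all pairs, of their longest common prefix length.
e.g. "kyktguxqc" and "kyktguxqcl" share the prefix "kyktguxqc" of length 9; no pair shares a longer one.
Longest shared-prefix length: 9

9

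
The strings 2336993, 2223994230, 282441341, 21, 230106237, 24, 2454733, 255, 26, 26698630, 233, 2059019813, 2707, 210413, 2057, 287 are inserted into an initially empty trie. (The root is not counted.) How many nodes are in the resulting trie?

Count nodes per top-level branch (shared prefixes stored once):
  '2'-branch (2057, 2059019813, 21, 210413, 2223994230, 230106237, 233, 2336993, 24, 2454733, 255, 26, 26698630, 2707, 282441341, 287): 65 nodes
Sum: 65

65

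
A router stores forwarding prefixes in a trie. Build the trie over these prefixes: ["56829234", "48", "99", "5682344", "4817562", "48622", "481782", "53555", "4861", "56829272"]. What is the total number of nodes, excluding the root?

32

Count nodes per top-level branch (shared prefixes stored once):
  '4'-branch (48, 4817562, 481782, 4861, 48622): 13 nodes
  '5'-branch (53555, 5682344, 56829234, 56829272): 17 nodes
  '9'-branch (99): 2 nodes
Sum: 32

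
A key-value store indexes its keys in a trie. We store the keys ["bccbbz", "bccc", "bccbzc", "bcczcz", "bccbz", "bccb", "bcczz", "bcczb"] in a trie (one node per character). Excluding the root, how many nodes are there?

Count nodes per top-level branch (shared prefixes stored once):
  'b'-branch (bccb, bccbbz, bccbz, bccbzc, bccc, bcczb, bcczcz, bcczz): 14 nodes
Sum: 14

14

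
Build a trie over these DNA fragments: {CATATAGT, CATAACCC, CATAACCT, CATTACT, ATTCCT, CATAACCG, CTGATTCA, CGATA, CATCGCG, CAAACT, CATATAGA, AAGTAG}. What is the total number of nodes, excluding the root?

49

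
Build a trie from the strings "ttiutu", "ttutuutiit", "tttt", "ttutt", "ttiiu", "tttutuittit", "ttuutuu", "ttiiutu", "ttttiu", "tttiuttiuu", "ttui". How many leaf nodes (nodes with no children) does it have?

9

A leaf is a node with no children — equivalently, the end of a word that is not a proper prefix of any other stored word.
Those words: "ttiiutu", "ttiutu", "tttiuttiuu", "ttttiu", "tttutuittit", "ttui", "ttutt", "ttutuutiit", "ttuutuu"
Leaf count: 9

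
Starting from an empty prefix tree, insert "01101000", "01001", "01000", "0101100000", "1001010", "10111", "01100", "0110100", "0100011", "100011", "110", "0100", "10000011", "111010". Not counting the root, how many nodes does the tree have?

45

Count nodes per top-level branch (shared prefixes stored once):
  '0'-branch (0100, 01000, 0100011, 01001, 0101100000, 01100, 0110100, 01101000): 22 nodes
  '1'-branch (10000011, 100011, 1001010, 10111, 110, 111010): 23 nodes
Sum: 45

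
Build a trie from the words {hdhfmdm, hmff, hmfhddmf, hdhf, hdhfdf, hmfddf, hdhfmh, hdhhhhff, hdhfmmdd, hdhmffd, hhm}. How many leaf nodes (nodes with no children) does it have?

Leaves are exactly the stored words that no other stored word extends.
Those words: "hdhfdf", "hdhfmdm", "hdhfmh", "hdhfmmdd", "hdhhhhff", "hdhmffd", "hhm", "hmfddf", "hmff", "hmfhddmf"
Leaf count: 10

10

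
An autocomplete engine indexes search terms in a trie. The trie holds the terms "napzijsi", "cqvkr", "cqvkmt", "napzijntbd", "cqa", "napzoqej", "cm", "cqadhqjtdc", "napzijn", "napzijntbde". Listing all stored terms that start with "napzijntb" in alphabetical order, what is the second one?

DFS of the "napzijntb" subtree visits, in order: "napzijntbd", "napzijntbde"
Position 2: napzijntbde

napzijntbde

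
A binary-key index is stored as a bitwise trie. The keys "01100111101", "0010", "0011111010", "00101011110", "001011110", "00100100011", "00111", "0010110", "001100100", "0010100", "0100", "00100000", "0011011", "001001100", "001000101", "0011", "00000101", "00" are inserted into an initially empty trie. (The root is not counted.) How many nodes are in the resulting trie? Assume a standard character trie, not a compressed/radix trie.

65

Count nodes per top-level branch (shared prefixes stored once):
  '0'-branch (00, 00000101, 0010, 00100000, 001000101, 00100100011, 001001100, 0010100, 00101011110, 0010110, 001011110, 0011, 001100100, 0011011, 00111, 0011111010, 0100, 01100111101): 65 nodes
Sum: 65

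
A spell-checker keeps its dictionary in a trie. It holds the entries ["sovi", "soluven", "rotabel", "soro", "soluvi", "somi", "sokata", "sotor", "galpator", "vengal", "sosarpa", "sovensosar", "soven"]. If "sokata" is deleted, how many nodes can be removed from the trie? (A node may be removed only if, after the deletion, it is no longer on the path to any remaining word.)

4

After clearing the end-marker at "sokata", prune upward until reaching a node still needed by another word.
The suffix "kata" (4 nodes) is used only by "sokata"; the node for "so" still has the child "v", so pruning stops there.
Nodes removed: 4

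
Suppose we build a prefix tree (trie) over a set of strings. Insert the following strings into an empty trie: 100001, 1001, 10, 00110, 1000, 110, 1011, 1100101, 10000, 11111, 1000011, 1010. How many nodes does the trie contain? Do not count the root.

25

Trace insertions, counting only characters that open a new branch:
  "100001" → 6 new (1, 0, 0, 0, 0, 1)
  "1001" → prefix "100" already present; 1 new (1)
  "10" → prefix "10" already present; 0 new (none)
  "00110" → 5 new (0, 0, 1, 1, 0)
  "1000" → prefix "1000" already present; 0 new (none)
  "110" → prefix "1" already present; 2 new (1, 0)
  "1011" → prefix "10" already present; 2 new (1, 1)
  "1100101" → prefix "110" already present; 4 new (0, 1, 0, 1)
  "10000" → prefix "10000" already present; 0 new (none)
  "11111" → prefix "11" already present; 3 new (1, 1, 1)
  "1000011" → prefix "100001" already present; 1 new (1)
  "1010" → prefix "101" already present; 1 new (0)
Total nodes = 6 + 1 + 0 + 5 + 0 + 2 + 2 + 4 + 0 + 3 + 1 + 1 = 25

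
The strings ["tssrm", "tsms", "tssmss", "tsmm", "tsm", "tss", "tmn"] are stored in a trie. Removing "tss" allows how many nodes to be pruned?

0

After clearing the end-marker at "tss", prune upward until reaching a node still needed by another word.
Every node on "tss" is still needed (e.g. by "tssrm"), so nothing is freed.
Nodes removed: 0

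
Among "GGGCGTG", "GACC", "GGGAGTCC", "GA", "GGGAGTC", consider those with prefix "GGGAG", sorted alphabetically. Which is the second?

GGGAGTCC

DFS of the "GGGAG" subtree visits, in order: "GGGAGTC", "GGGAGTCC"
Position 2: GGGAGTCC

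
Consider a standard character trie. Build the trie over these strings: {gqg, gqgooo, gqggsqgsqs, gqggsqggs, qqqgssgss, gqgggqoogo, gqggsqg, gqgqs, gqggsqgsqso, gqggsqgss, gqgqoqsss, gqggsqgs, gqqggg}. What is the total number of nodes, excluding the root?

43

Trace insertions, counting only characters that open a new branch:
  "gqg" → 3 new (g, q, g)
  "gqgooo" → prefix "gqg" already present; 3 new (o, o, o)
  "gqggsqgsqs" → prefix "gqg" already present; 7 new (g, s, q, g, s, q, s)
  "gqggsqggs" → prefix "gqggsqg" already present; 2 new (g, s)
  "qqqgssgss" → 9 new (q, q, q, g, s, s, g, s, s)
  "gqgggqoogo" → prefix "gqgg" already present; 6 new (g, q, o, o, g, o)
  "gqggsqg" → prefix "gqggsqg" already present; 0 new (none)
  "gqgqs" → prefix "gqg" already present; 2 new (q, s)
  "gqggsqgsqso" → prefix "gqggsqgsqs" already present; 1 new (o)
  "gqggsqgss" → prefix "gqggsqgs" already present; 1 new (s)
  "gqgqoqsss" → prefix "gqgq" already present; 5 new (o, q, s, s, s)
  "gqggsqgs" → prefix "gqggsqgs" already present; 0 new (none)
  "gqqggg" → prefix "gq" already present; 4 new (q, g, g, g)
Total nodes = 3 + 3 + 7 + 2 + 9 + 6 + 0 + 2 + 1 + 1 + 5 + 0 + 4 = 43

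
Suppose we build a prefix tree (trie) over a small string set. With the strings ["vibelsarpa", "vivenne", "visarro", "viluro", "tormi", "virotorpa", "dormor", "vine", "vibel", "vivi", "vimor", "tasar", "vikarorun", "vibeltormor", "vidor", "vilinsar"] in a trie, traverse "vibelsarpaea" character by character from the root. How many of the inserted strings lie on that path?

2

Walk "vibelsarpaea" from the root; an end-of-word marker is hit whenever a stored word is a prefix of "vibelsarpaea".
Prefixes of the query that are stored words: "vibel", "vibelsarpa"
Count: 2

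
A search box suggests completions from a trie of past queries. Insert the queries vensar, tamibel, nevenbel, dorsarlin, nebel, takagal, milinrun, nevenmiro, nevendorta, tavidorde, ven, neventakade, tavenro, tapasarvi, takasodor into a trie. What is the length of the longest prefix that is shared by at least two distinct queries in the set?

Equivalently: take the maximum, over all pairs, of their longest common prefix length.
e.g. "nevenbel" and "nevendorta" share the prefix "neven" of length 5; no pair shares a longer one.
Longest shared-prefix length: 5

5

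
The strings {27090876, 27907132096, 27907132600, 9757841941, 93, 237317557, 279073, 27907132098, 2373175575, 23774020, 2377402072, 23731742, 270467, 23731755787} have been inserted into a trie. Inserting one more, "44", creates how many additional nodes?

2

Nothing in the trie begins with "4"; the whole of "44" is new.
2 − 0 = 2 new nodes.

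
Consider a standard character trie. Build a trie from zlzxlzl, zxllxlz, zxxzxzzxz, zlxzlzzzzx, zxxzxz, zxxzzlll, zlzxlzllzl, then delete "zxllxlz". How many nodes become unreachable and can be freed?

After clearing the end-marker at "zxllxlz", prune upward until reaching a node still needed by another word.
The suffix "llxlz" (5 nodes) is used only by "zxllxlz"; the node for "zx" still has the child "x", so pruning stops there.
Nodes removed: 5

5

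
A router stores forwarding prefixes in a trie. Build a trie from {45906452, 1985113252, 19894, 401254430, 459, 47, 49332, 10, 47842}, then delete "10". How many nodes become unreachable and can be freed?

1

A node on "10"'s path can go only if nothing else ends at it or branches off below it.
The suffix "0" (1 node) is used only by "10"; the node for "1" still has the child "9", so pruning stops there.
Nodes removed: 1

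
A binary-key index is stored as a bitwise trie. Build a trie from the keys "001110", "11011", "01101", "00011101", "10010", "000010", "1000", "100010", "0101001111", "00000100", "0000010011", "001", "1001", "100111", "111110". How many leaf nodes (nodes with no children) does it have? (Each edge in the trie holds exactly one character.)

Leaves are exactly the stored words that no other stored word extends.
Those words: "0000010011", "000010", "00011101", "001110", "0101001111", "01101", "100010", "10010", "100111", "11011", "111110"
Leaf count: 11

11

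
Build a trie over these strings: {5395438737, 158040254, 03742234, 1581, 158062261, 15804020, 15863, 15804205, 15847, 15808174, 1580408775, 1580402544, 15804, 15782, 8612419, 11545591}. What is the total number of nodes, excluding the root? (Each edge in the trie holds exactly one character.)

For each word, the new-node count is its length minus the longest prefix already in the trie:
  "5395438737" → 10 new (5, 3, 9, 5, 4, 3, 8, 7, 3, 7)
  "158040254" → 9 new (1, 5, 8, 0, 4, 0, 2, 5, 4)
  "03742234" → 8 new (0, 3, 7, 4, 2, 2, 3, 4)
  "1581" → prefix "158" already present; 1 new (1)
  "158062261" → prefix "1580" already present; 5 new (6, 2, 2, 6, 1)
  "15804020" → prefix "1580402" already present; 1 new (0)
  "15863" → prefix "158" already present; 2 new (6, 3)
  "15804205" → prefix "15804" already present; 3 new (2, 0, 5)
  "15847" → prefix "158" already present; 2 new (4, 7)
  "15808174" → prefix "1580" already present; 4 new (8, 1, 7, 4)
  "1580408775" → prefix "158040" already present; 4 new (8, 7, 7, 5)
  "1580402544" → prefix "158040254" already present; 1 new (4)
  "15804" → prefix "15804" already present; 0 new (none)
  "15782" → prefix "15" already present; 3 new (7, 8, 2)
  "8612419" → 7 new (8, 6, 1, 2, 4, 1, 9)
  "11545591" → prefix "1" already present; 7 new (1, 5, 4, 5, 5, 9, 1)
Total nodes = 10 + 9 + 8 + 1 + 5 + 1 + 2 + 3 + 2 + 4 + 4 + 1 + 0 + 3 + 7 + 7 = 67

67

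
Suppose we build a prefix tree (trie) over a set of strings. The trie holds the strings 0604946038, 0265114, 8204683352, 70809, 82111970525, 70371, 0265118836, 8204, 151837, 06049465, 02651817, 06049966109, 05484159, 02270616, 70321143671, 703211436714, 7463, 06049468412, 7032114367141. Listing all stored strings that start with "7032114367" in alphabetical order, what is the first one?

70321143671

Filter for "7032114367…" and sort: "70321143671", "703211436714", "7032114367141"
Position 1: 70321143671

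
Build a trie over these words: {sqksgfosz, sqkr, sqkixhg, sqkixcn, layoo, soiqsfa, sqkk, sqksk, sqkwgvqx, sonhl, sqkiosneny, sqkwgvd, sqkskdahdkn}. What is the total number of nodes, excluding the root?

Insert word by word; a character creates a node only if that edge doesn't already exist:
  "sqksgfosz" → 9 new (s, q, k, s, g, f, o, s, z)
  "sqkr" → prefix "sqk" already present; 1 new (r)
  "sqkixhg" → prefix "sqk" already present; 4 new (i, x, h, g)
  "sqkixcn" → prefix "sqkix" already present; 2 new (c, n)
  "layoo" → 5 new (l, a, y, o, o)
  "soiqsfa" → prefix "s" already present; 6 new (o, i, q, s, f, a)
  "sqkk" → prefix "sqk" already present; 1 new (k)
  "sqksk" → prefix "sqks" already present; 1 new (k)
  "sqkwgvqx" → prefix "sqk" already present; 5 new (w, g, v, q, x)
  "sonhl" → prefix "so" already present; 3 new (n, h, l)
  "sqkiosneny" → prefix "sqki" already present; 6 new (o, s, n, e, n, y)
  "sqkwgvd" → prefix "sqkwgv" already present; 1 new (d)
  "sqkskdahdkn" → prefix "sqksk" already present; 6 new (d, a, h, d, k, n)
Total nodes = 9 + 1 + 4 + 2 + 5 + 6 + 1 + 1 + 5 + 3 + 6 + 1 + 6 = 50

50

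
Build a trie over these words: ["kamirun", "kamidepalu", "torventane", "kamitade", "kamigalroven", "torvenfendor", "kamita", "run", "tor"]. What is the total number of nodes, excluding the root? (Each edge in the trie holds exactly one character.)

44

Trace insertions, counting only characters that open a new branch:
  "kamirun" → 7 new (k, a, m, i, r, u, n)
  "kamidepalu" → prefix "kami" already present; 6 new (d, e, p, a, l, u)
  "torventane" → 10 new (t, o, r, v, e, n, t, a, n, e)
  "kamitade" → prefix "kami" already present; 4 new (t, a, d, e)
  "kamigalroven" → prefix "kami" already present; 8 new (g, a, l, r, o, v, e, n)
  "torvenfendor" → prefix "torven" already present; 6 new (f, e, n, d, o, r)
  "kamita" → prefix "kamita" already present; 0 new (none)
  "run" → 3 new (r, u, n)
  "tor" → prefix "tor" already present; 0 new (none)
Total nodes = 7 + 6 + 10 + 4 + 8 + 6 + 0 + 3 + 0 = 44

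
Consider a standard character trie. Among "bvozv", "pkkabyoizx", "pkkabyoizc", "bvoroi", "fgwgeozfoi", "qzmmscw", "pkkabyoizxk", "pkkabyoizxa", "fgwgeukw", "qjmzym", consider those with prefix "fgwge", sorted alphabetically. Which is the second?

DFS of the "fgwge" subtree visits, in order: "fgwgeozfoi", "fgwgeukw"
The 2nd is fgwgeukw.

fgwgeukw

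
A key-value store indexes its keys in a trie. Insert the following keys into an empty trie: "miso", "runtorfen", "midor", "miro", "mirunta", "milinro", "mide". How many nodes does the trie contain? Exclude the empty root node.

28

Count nodes per top-level branch (shared prefixes stored once):
  'm'-branch (mide, midor, milinro, miro, mirunta, miso): 19 nodes
  'r'-branch (runtorfen): 9 nodes
Sum: 28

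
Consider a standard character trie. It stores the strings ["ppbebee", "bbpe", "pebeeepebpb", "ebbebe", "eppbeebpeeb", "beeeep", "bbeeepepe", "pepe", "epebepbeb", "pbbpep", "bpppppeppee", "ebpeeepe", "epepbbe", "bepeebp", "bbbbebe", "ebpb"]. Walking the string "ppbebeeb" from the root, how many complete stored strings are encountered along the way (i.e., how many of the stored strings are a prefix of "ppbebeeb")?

Check each prefix of "ppbebeeb" against the stored set — each match is an end-marker on the path.
Prefixes of the query that are stored words: "ppbebee"
Count: 1

1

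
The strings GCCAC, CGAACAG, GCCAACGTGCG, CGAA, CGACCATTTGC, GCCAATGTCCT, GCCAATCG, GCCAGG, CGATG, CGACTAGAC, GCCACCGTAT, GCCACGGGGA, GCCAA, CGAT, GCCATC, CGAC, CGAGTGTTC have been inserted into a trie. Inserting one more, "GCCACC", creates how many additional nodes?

0

Every character of "GCCACC" already lies on an existing path (it is a prefix of some stored word).
No new nodes are needed: 0.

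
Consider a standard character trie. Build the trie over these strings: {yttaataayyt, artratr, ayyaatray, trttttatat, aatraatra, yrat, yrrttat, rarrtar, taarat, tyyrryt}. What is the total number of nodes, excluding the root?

70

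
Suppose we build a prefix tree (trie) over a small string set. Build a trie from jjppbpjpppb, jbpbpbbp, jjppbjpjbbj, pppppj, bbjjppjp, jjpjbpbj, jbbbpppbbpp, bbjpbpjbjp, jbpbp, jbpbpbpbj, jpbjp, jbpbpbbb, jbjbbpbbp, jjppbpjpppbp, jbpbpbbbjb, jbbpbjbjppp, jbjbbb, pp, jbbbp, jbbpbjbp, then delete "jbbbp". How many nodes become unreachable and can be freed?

0

Walk "jbbbp" from the leaf back toward the root, removing each node that no remaining word uses.
Every node on "jbbbp" is still needed (e.g. by "jbbbpppbbpp"), so nothing is freed.
Nodes removed: 0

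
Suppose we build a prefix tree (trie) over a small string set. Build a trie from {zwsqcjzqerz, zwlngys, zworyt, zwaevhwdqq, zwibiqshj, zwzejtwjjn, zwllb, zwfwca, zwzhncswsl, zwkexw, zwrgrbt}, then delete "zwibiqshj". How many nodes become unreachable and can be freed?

7

Walk "zwibiqshj" from the leaf back toward the root, removing each node that no remaining word uses.
The suffix "ibiqshj" (7 nodes) is used only by "zwibiqshj"; the node for "zw" still has the child "s", so pruning stops there.
Nodes removed: 7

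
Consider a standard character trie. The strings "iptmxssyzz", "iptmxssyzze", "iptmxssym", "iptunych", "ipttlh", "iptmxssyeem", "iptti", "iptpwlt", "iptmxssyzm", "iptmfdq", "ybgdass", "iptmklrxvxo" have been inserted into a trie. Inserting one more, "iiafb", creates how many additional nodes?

"i" is already a path in the trie; the remaining "iafb" must be added.
So 5 − 1 = 4 new nodes.

4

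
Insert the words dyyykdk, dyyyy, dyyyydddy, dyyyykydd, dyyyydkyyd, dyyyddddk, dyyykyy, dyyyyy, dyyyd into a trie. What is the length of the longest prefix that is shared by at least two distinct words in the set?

Equivalently: take the maximum, over all pairs, of their longest common prefix length.
"dyyyydddy" and "dyyyydkyyd" agree on "dyyyyd" (6 characters) before diverging; nothing deeper is shared.
Longest shared-prefix length: 6

6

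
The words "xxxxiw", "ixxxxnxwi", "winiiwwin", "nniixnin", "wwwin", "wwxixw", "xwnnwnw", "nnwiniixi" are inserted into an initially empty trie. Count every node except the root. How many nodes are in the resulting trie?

For each word, the new-node count is its length minus the longest prefix already in the trie:
  "xxxxiw" → 6 new (x, x, x, x, i, w)
  "ixxxxnxwi" → 9 new (i, x, x, x, x, n, x, w, i)
  "winiiwwin" → 9 new (w, i, n, i, i, w, w, i, n)
  "nniixnin" → 8 new (n, n, i, i, x, n, i, n)
  "wwwin" → prefix "w" already present; 4 new (w, w, i, n)
  "wwxixw" → prefix "ww" already present; 4 new (x, i, x, w)
  "xwnnwnw" → prefix "x" already present; 6 new (w, n, n, w, n, w)
  "nnwiniixi" → prefix "nn" already present; 7 new (w, i, n, i, i, x, i)
Total nodes = 6 + 9 + 9 + 8 + 4 + 4 + 6 + 7 = 53

53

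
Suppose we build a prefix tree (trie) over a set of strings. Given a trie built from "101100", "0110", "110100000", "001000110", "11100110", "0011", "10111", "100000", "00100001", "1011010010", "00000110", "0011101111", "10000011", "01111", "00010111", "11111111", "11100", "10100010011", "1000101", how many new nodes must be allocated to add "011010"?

2

"0110" is already a path in the trie; the remaining "10" must be added.
So 6 − 4 = 2 new nodes.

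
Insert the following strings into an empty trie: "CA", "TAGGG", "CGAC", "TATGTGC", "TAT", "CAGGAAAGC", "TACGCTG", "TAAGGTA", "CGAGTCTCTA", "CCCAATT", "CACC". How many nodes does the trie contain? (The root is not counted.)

47

Trace insertions, counting only characters that open a new branch:
  "CA" → 2 new (C, A)
  "TAGGG" → 5 new (T, A, G, G, G)
  "CGAC" → prefix "C" already present; 3 new (G, A, C)
  "TATGTGC" → prefix "TA" already present; 5 new (T, G, T, G, C)
  "TAT" → prefix "TAT" already present; 0 new (none)
  "CAGGAAAGC" → prefix "CA" already present; 7 new (G, G, A, A, A, G, C)
  "TACGCTG" → prefix "TA" already present; 5 new (C, G, C, T, G)
  "TAAGGTA" → prefix "TA" already present; 5 new (A, G, G, T, A)
  "CGAGTCTCTA" → prefix "CGA" already present; 7 new (G, T, C, T, C, T, A)
  "CCCAATT" → prefix "C" already present; 6 new (C, C, A, A, T, T)
  "CACC" → prefix "CA" already present; 2 new (C, C)
Total nodes = 2 + 5 + 3 + 5 + 0 + 7 + 5 + 5 + 7 + 6 + 2 = 47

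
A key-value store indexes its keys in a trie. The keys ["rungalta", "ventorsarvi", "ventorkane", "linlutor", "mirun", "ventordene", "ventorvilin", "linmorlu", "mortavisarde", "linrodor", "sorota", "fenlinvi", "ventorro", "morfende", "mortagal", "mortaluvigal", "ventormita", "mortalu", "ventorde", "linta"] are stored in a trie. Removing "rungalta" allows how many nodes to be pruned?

A node on "rungalta"'s path can go only if nothing else ends at it or branches off below it.
No other word shares any prefix with "rungalta", so all 8 of its nodes go.
Nodes removed: 8

8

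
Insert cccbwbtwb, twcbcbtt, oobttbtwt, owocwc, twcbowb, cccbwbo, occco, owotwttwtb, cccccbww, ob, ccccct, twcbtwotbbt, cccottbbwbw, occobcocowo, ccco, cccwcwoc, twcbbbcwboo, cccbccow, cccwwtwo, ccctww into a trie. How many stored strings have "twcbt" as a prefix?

Walk to "twcbt"; the words in its subtree are exactly those with that prefix.
Words under "twcbt": twcbtwotbbt
Count: 1

1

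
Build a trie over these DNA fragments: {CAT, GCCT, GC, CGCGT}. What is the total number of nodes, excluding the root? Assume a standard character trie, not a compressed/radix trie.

11

Insert word by word; a character creates a node only if that edge doesn't already exist:
  "CAT" → 3 new (C, A, T)
  "GCCT" → 4 new (G, C, C, T)
  "GC" → prefix "GC" already present; 0 new (none)
  "CGCGT" → prefix "C" already present; 4 new (G, C, G, T)
Total nodes = 3 + 4 + 0 + 4 = 11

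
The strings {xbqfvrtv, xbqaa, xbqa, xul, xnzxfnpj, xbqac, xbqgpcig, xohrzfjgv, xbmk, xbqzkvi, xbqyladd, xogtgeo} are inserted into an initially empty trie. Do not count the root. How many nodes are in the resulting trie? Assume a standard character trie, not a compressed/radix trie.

Trace insertions, counting only characters that open a new branch:
  "xbqfvrtv" → 8 new (x, b, q, f, v, r, t, v)
  "xbqaa" → prefix "xbq" already present; 2 new (a, a)
  "xbqa" → prefix "xbqa" already present; 0 new (none)
  "xul" → prefix "x" already present; 2 new (u, l)
  "xnzxfnpj" → prefix "x" already present; 7 new (n, z, x, f, n, p, j)
  "xbqac" → prefix "xbqa" already present; 1 new (c)
  "xbqgpcig" → prefix "xbq" already present; 5 new (g, p, c, i, g)
  "xohrzfjgv" → prefix "x" already present; 8 new (o, h, r, z, f, j, g, v)
  "xbmk" → prefix "xb" already present; 2 new (m, k)
  "xbqzkvi" → prefix "xbq" already present; 4 new (z, k, v, i)
  "xbqyladd" → prefix "xbq" already present; 5 new (y, l, a, d, d)
  "xogtgeo" → prefix "xo" already present; 5 new (g, t, g, e, o)
Total nodes = 8 + 2 + 0 + 2 + 7 + 1 + 5 + 8 + 2 + 4 + 5 + 5 = 49

49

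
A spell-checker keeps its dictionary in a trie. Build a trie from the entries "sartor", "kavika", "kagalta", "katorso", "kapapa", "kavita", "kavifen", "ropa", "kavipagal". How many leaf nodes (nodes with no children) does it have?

A leaf is a node with no children — equivalently, the end of a word that is not a proper prefix of any other stored word.
Those words: "kagalta", "kapapa", "katorso", "kavifen", "kavika", "kavipagal", "kavita", "ropa", "sartor"
Leaf count: 9

9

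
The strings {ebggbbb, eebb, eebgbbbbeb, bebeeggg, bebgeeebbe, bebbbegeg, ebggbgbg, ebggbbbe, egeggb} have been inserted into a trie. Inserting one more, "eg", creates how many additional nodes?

Every character of "eg" already lies on an existing path (it is a prefix of some stored word).
No new nodes are needed: 0.

0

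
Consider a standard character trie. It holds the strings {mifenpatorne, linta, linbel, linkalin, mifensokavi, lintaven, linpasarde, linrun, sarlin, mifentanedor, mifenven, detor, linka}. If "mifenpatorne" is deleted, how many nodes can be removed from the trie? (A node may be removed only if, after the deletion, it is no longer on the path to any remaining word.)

Walk "mifenpatorne" from the leaf back toward the root, removing each node that no remaining word uses.
The suffix "patorne" (7 nodes) is used only by "mifenpatorne"; the node for "mifen" still has the child "s", so pruning stops there.
Nodes removed: 7

7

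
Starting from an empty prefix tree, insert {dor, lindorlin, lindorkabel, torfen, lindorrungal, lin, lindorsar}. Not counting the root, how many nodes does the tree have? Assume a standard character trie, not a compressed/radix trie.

32

For each word, the new-node count is its length minus the longest prefix already in the trie:
  "dor" → 3 new (d, o, r)
  "lindorlin" → 9 new (l, i, n, d, o, r, l, i, n)
  "lindorkabel" → prefix "lindor" already present; 5 new (k, a, b, e, l)
  "torfen" → 6 new (t, o, r, f, e, n)
  "lindorrungal" → prefix "lindor" already present; 6 new (r, u, n, g, a, l)
  "lin" → prefix "lin" already present; 0 new (none)
  "lindorsar" → prefix "lindor" already present; 3 new (s, a, r)
Total nodes = 3 + 9 + 5 + 6 + 6 + 0 + 3 = 32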